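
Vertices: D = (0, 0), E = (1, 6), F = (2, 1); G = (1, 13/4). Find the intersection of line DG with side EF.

(4/3, 13/3)

Barycentric coordinates of G with respect to DEF: (1/4, 1/2, 1/4).
On side EF the D-coordinate is zero; dropping G's D-weight 1/4 and renormalizing the remaining 1/2 : 1/4 gives weights 2/3, 1/3 on E, F.
H = (2/3)·(1, 6) + (1/3)·(2, 1) = (4/3, 13/3).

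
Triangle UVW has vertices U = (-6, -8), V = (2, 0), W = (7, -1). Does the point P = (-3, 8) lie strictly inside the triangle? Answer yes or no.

Barycentric coordinates of P: (-35/48, 187/48, -13/6).
The three coordinates are negative, positive, negative; a point is interior exactly when all three are positive.

no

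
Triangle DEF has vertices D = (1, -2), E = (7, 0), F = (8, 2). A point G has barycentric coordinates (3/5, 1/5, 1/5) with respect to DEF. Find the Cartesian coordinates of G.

G = (3/5)·D + (1/5)·E + (1/5)·F.
x-coordinate: (3/5)·1 + (1/5)·7 + (1/5)·8 = 18/5.
y-coordinate: (3/5)·(-2) + (1/5)·0 + (1/5)·2 = -4/5.

(18/5, -4/5)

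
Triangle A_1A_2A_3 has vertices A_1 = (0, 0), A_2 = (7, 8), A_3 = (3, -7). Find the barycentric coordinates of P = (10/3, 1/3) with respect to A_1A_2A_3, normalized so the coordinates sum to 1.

Signed area of the reference triangle: [A_1A_2A_3] = ½·(0·(8−(-7)) + 7·(-7−0) + 3·(0−8)) = ½·(0 − 49 − 24) = -73/2.
[PA_2A_3] = ½·((10/3)·(8−(-7)) + 7·(-7−(1/3)) + 3·(1/3−8)) = ½·(50 − 154/3 − 23) = -73/6, so the A_1-coordinate is (-73/6)/(-73/2) = 1/3.
[A_1PA_3] = ½·(0·(1/3−(-7)) + (10/3)·(-7−0) + 3·(0−(1/3))) = ½·(0 − 70/3 − 1) = -73/6, so the A_2-coordinate is 1/3.
[A_1A_2P] = ½·(0·(8−(1/3)) + 7·(1/3−0) + (10/3)·(0−8)) = ½·(0 + 7/3 − 80/3) = -73/6, so the A_3-coordinate is 1/3.
Check: 1/3 + 1/3 + 1/3 = 1.

(1/3, 1/3, 1/3)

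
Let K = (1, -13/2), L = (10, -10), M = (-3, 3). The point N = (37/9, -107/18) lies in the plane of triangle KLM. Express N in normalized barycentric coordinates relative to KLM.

(1/3, 4/9, 2/9)

Signed area of the reference triangle: [KLM] = ½·(1·(-10−3) + 10·(3−(-13/2)) + (-3)·(-13/2−(-10))) = ½·(-13 + 95 − 21/2) = 143/4.
[NLM] = ½·((37/9)·(-10−3) + 10·(3−(-107/18)) + (-3)·(-107/18−(-10))) = ½·(-481/9 + 805/9 − 73/6) = 143/12, so the K-coordinate is (143/12)/(143/4) = 1/3.
[KNM] = ½·(1·(-107/18−3) + (37/9)·(3−(-13/2)) + (-3)·(-13/2−(-107/18))) = ½·(-161/18 + 703/18 + 5/3) = 143/9, so the L-coordinate is 4/9.
[KLN] = ½·(1·(-10−(-107/18)) + 10·(-107/18−(-13/2)) + (37/9)·(-13/2−(-10))) = ½·(-73/18 + 50/9 + 259/18) = 143/18, so the M-coordinate is 2/9.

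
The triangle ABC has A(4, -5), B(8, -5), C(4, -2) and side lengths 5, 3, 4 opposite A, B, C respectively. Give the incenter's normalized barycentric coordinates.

The incenter has barycentric coordinates proportional to the opposite side lengths: (5 : 3 : 4).
Normalizing by 5+3+4 = 12 gives (5/12, 1/4, 1/3).

(5/12, 1/4, 1/3)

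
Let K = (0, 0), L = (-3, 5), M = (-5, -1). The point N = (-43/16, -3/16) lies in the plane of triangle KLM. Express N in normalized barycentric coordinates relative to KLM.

Signed area of the reference triangle: [KLM] = ½·(0·(5−(-1)) + (-3)·(-1−0) + (-5)·(0−5)) = ½·(0 + 3 + 25) = 14.
[NLM] = ½·((-43/16)·(5−(-1)) + (-3)·(-1−(-3/16)) + (-5)·(-3/16−5)) = ½·(-129/8 + 39/16 + 415/16) = 49/8, so the K-coordinate is (49/8)/14 = 7/16.
[KNM] = ½·(0·(-3/16−(-1)) + (-43/16)·(-1−0) + (-5)·(0−(-3/16))) = ½·(0 + 43/16 − 15/16) = 7/8, so the L-coordinate is 1/16.
[KLN] = ½·(0·(5−(-3/16)) + (-3)·(-3/16−0) + (-43/16)·(0−5)) = ½·(0 + 9/16 + 215/16) = 7, so the M-coordinate is 1/2.
Check: 7/16 + 1/16 + 1/2 = 1.

(7/16, 1/16, 1/2)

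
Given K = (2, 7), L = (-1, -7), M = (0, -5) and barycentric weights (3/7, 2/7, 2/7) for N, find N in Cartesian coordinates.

N = (3/7)·K + (2/7)·L + (2/7)·M.
x-coordinate: (3/7)·2 + (2/7)·(-1) + (2/7)·0 = 4/7.
y-coordinate: (3/7)·7 + (2/7)·(-7) + (2/7)·(-5) = -3/7.

(4/7, -3/7)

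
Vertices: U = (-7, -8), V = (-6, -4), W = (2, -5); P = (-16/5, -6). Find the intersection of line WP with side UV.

Barycentric coordinates of P with respect to UVW: (2/5, 1/5, 2/5).
On side UV the W-coordinate is zero; dropping P's W-weight 2/5 and renormalizing the remaining 2/5 : 1/5 gives weights 2/3, 1/3 on U, V.
Q = (2/3)·(-7, -8) + (1/3)·(-6, -4) = (-20/3, -20/3).

(-20/3, -20/3)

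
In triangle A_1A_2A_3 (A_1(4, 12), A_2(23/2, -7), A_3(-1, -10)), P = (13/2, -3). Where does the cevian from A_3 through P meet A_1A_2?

Barycentric coordinates of P with respect to A_1A_2A_3: (1/4, 1/2, 1/4).
On side A_1A_2 the A_3-coordinate is zero; dropping P's A_3-weight 1/4 and renormalizing the remaining 1/4 : 1/2 gives weights 1/3, 2/3 on A_1, A_2.
Q = (1/3)·(4, 12) + (2/3)·(23/2, -7) = (9, -2/3).

(9, -2/3)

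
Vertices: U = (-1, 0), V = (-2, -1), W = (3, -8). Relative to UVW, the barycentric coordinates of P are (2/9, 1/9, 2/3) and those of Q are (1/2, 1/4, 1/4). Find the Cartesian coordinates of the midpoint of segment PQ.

(47/72, -277/72)

Barycentric coordinates of the midpoint are the average: (13/36, 13/72, 11/24).
Converting: (13/36)·U + (13/72)·V + (11/24)·W = (47/72, -277/72).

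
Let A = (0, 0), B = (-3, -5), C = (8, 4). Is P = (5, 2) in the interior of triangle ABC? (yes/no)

Barycentric coordinates of P: (5/28, 1/7, 19/28).
The three coordinates are positive, positive, positive; a point is interior exactly when all three are positive.

yes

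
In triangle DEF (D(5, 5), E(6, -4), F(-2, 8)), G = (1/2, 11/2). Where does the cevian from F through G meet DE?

(11/2, 1/2)

Barycentric coordinates of G with respect to DEF: (1/6, 1/6, 2/3).
On side DE the F-coordinate is zero; dropping G's F-weight 2/3 and renormalizing the remaining 1/6 : 1/6 gives weights 1/2, 1/2 on D, E.
H = (1/2)·(5, 5) + (1/2)·(6, -4) = (11/2, 1/2).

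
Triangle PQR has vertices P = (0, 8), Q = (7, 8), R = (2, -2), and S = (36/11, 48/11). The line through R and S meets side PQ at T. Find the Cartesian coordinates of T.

Barycentric coordinates of S with respect to PQR: (3/11, 4/11, 4/11).
On side PQ the R-coordinate is zero; dropping S's R-weight 4/11 and renormalizing the remaining 3/11 : 4/11 gives weights 3/7, 4/7 on P, Q.
T = (3/7)·(0, 8) + (4/7)·(7, 8) = (4, 8).

(4, 8)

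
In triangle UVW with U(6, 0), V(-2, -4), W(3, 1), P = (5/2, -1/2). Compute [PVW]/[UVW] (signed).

[UVW] = ½·(6·(-4−1) + (-2)·(1−0) + 3·(0−(-4))) = ½·(-30 − 2 + 12) = -10.
[PVW] = ½·((5/2)·(-4−1) + (-2)·(1−(-1/2)) + 3·(-1/2−(-4))) = ½·(-25/2 − 3 + 21/2) = -5/2, so the ratio is (-5/2)/(-10) = 1/4.

1/4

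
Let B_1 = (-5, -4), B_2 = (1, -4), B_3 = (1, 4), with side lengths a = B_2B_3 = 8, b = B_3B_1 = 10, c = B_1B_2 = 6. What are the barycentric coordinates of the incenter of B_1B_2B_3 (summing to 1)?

(1/3, 5/12, 1/4)

The incenter has barycentric coordinates proportional to the opposite side lengths: (8 : 10 : 6).
Normalizing by 8+10+6 = 24 gives (1/3, 5/12, 1/4).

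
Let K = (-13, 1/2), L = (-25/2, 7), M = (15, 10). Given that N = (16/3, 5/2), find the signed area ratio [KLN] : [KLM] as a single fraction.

2/3

[KLM] = ½·((-13)·(7−10) + (-25/2)·(10−(1/2)) + 15·(1/2−7)) = ½·(39 − 475/4 − 195/2) = -709/8.
[KLN] = ½·((-13)·(7−(5/2)) + (-25/2)·(5/2−(1/2)) + (16/3)·(1/2−7)) = ½·(-117/2 − 25 − 104/3) = -709/12, so the ratio is (-709/12)/(-709/8) = 2/3.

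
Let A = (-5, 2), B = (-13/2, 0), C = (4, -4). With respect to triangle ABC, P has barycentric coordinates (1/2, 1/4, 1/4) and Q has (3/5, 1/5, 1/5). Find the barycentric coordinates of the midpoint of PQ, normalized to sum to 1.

(11/20, 9/40, 9/40)

Since both coordinate triples sum to 1, the midpoint's barycentrics are the componentwise average.
(1/2+3/5)/2 = 11/20; similarly 9/40 and 9/40.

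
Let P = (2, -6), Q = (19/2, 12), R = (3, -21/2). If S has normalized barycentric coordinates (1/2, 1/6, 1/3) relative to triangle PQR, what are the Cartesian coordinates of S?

(43/12, -9/2)

S = (1/2)·P + (1/6)·Q + (1/3)·R.
x-coordinate: (1/2)·2 + (1/6)·(19/2) + (1/3)·3 = 43/12.
y-coordinate: (1/2)·(-6) + (1/6)·12 + (1/3)·(-21/2) = -9/2.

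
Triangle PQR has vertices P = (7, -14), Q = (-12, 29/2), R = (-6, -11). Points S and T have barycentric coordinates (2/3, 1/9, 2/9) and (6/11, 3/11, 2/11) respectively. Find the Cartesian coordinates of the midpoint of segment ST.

Barycentric coordinates of the midpoint are the average: (20/33, 19/99, 20/99).
Converting: (20/33)·P + (19/99)·Q + (20/99)·R = (8/11, -523/66).

(8/11, -523/66)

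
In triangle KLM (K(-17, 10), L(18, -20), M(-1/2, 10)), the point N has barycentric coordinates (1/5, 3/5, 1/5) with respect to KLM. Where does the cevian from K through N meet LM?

(107/8, -25/2)

Line KN meets LM where the K-coordinate vanishes; zeroing N's K-weight and renormalizing leaves L, M-weights 3/5 : 1/5 → (3/4, 1/4).
So J = (3/4)·L + (1/4)·M = (107/8, -25/2).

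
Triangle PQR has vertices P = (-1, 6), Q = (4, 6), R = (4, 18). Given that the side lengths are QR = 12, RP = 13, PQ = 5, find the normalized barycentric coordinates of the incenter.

The incenter has barycentric coordinates proportional to the opposite side lengths: (12 : 13 : 5).
Normalizing by 12+13+5 = 30 gives (2/5, 13/30, 1/6).

(2/5, 13/30, 1/6)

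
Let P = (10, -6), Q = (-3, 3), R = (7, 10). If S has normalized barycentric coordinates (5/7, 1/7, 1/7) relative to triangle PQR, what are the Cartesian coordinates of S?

S = (5/7)·P + (1/7)·Q + (1/7)·R.
x-coordinate: (5/7)·10 + (1/7)·(-3) + (1/7)·7 = 54/7.
y-coordinate: (5/7)·(-6) + (1/7)·3 + (1/7)·10 = -17/7.

(54/7, -17/7)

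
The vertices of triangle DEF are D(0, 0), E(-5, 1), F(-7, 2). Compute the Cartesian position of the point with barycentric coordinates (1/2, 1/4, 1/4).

G = (1/2)·D + (1/4)·E + (1/4)·F.
x-coordinate: (1/2)·0 + (1/4)·(-5) + (1/4)·(-7) = -3.
y-coordinate: (1/2)·0 + (1/4)·1 + (1/4)·2 = 3/4.

(-3, 3/4)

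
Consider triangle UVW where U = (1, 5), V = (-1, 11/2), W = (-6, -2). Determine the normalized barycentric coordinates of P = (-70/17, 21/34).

Signed area of the reference triangle: [UVW] = ½·(1·(11/2−(-2)) + (-1)·(-2−5) + (-6)·(5−(11/2))) = ½·(15/2 + 7 + 3) = 35/4.
[PVW] = ½·((-70/17)·(11/2−(-2)) + (-1)·(-2−(21/34)) + (-6)·(21/34−(11/2))) = ½·(-525/17 + 89/34 + 498/17) = 35/68, so the U-coordinate is (35/68)/(35/4) = 1/17.
[UPW] = ½·(1·(21/34−(-2)) + (-70/17)·(-2−5) + (-6)·(5−(21/34))) = ½·(89/34 + 490/17 − 447/17) = 175/68, so the V-coordinate is 5/17.
[UVP] = ½·(1·(11/2−(21/34)) + (-1)·(21/34−5) + (-70/17)·(5−(11/2))) = ½·(83/17 + 149/34 + 35/17) = 385/68, so the W-coordinate is 11/17.

(1/17, 5/17, 11/17)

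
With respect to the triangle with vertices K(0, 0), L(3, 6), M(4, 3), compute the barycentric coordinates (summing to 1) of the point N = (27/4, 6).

(-3/4, 1/4, 3/2)

Signed area of the reference triangle: [KLM] = ½·(0·(6−3) + 3·(3−0) + 4·(0−6)) = ½·(0 + 9 − 24) = -15/2.
[NLM] = ½·((27/4)·(6−3) + 3·(3−6) + 4·(6−6)) = ½·(81/4 − 9 + 0) = 45/8, so the K-coordinate is (45/8)/(-15/2) = -3/4.
[KNM] = ½·(0·(6−3) + (27/4)·(3−0) + 4·(0−6)) = ½·(0 + 81/4 − 24) = -15/8, so the L-coordinate is 1/4.
[KLN] = ½·(0·(6−6) + 3·(6−0) + (27/4)·(0−6)) = ½·(0 + 18 − 81/2) = -45/4, so the M-coordinate is 3/2.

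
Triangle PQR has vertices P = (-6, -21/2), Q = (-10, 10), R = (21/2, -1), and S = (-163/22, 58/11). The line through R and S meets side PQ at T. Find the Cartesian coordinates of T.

(-46/5, 59/10)

Barycentric coordinates of S with respect to PQR: (2/11, 8/11, 1/11).
On side PQ the R-coordinate is zero; dropping S's R-weight 1/11 and renormalizing the remaining 2/11 : 8/11 gives weights 1/5, 4/5 on P, Q.
T = (1/5)·(-6, -21/2) + (4/5)·(-10, 10) = (-46/5, 59/10).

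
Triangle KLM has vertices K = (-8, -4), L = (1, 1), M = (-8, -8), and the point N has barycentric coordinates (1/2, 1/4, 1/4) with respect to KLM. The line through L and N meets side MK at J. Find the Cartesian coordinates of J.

Line LN meets MK where the L-coordinate vanishes; zeroing N's L-weight and renormalizing leaves M, K-weights 1/4 : 1/2 → (1/3, 2/3).
So J = (1/3)·M + (2/3)·K = (-8, -16/3).

(-8, -16/3)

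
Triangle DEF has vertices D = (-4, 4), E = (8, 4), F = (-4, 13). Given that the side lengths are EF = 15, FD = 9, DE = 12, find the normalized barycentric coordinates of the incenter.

(5/12, 1/4, 1/3)

The incenter has barycentric coordinates proportional to the opposite side lengths: (15 : 9 : 12).
Normalizing by 15+9+12 = 36 gives (5/12, 1/4, 1/3).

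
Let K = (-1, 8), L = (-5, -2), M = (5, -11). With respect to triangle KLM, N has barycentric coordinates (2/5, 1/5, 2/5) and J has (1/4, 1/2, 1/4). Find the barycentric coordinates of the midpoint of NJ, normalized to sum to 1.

(13/40, 7/20, 13/40)

Since both coordinate triples sum to 1, the midpoint's barycentrics are the componentwise average.
(2/5+1/4)/2 = 13/40; similarly 7/20 and 13/40.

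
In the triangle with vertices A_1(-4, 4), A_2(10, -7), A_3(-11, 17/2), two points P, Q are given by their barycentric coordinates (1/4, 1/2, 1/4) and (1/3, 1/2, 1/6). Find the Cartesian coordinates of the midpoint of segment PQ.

Barycentric coordinates of the midpoint are the average: (7/24, 1/2, 5/24).
Converting: (7/24)·A_1 + (1/2)·A_2 + (5/24)·A_3 = (37/24, -9/16).

(37/24, -9/16)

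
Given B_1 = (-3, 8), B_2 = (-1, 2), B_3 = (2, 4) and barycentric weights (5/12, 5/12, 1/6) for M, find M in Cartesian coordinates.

(-4/3, 29/6)

M = (5/12)·B_1 + (5/12)·B_2 + (1/6)·B_3.
x-coordinate: (5/12)·(-3) + (5/12)·(-1) + (1/6)·2 = -4/3.
y-coordinate: (5/12)·8 + (5/12)·2 + (1/6)·4 = 29/6.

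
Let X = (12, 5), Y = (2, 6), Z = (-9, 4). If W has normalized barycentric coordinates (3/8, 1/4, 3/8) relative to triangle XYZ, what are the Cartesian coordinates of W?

(13/8, 39/8)

W = (3/8)·X + (1/4)·Y + (3/8)·Z.
x-coordinate: (3/8)·12 + (1/4)·2 + (3/8)·(-9) = 13/8.
y-coordinate: (3/8)·5 + (1/4)·6 + (3/8)·4 = 39/8.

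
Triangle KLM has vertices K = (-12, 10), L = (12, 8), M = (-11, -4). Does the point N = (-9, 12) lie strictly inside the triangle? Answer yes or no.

no

Barycentric coordinates of N: (172/167, 22/167, -27/167).
The three coordinates are positive, positive, negative; a point is interior exactly when all three are positive.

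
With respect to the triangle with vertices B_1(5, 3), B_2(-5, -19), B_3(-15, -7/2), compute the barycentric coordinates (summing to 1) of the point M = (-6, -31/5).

(3/10, 3/10, 2/5)

Signed area of the reference triangle: [B_1B_2B_3] = ½·(5·(-19−(-7/2)) + (-5)·(-7/2−3) + (-15)·(3−(-19))) = ½·(-155/2 + 65/2 − 330) = -375/2.
[MB_2B_3] = ½·((-6)·(-19−(-7/2)) + (-5)·(-7/2−(-31/5)) + (-15)·(-31/5−(-19))) = ½·(93 − 27/2 − 192) = -225/4, so the B_1-coordinate is (-225/4)/(-375/2) = 3/10.
[B_1MB_3] = ½·(5·(-31/5−(-7/2)) + (-6)·(-7/2−3) + (-15)·(3−(-31/5))) = ½·(-27/2 + 39 − 138) = -225/4, so the B_2-coordinate is 3/10.
[B_1B_2M] = ½·(5·(-19−(-31/5)) + (-5)·(-31/5−3) + (-6)·(3−(-19))) = ½·(-64 + 46 − 132) = -75, so the B_3-coordinate is 2/5.
Check: 3/10 + 3/10 + 2/5 = 1.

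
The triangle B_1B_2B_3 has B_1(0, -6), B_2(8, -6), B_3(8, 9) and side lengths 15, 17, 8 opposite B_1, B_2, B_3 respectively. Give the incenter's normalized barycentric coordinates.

The incenter has barycentric coordinates proportional to the opposite side lengths: (15 : 17 : 8).
Normalizing by 15+17+8 = 40 gives (3/8, 17/40, 1/5).

(3/8, 17/40, 1/5)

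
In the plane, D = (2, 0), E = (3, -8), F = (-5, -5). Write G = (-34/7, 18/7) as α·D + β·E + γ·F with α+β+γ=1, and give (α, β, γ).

Signed area of the reference triangle: [DEF] = ½·(2·(-8−(-5)) + 3·(-5−0) + (-5)·(0−(-8))) = ½·(-6 − 15 − 40) = -61/2.
[GEF] = ½·((-34/7)·(-8−(-5)) + 3·(-5−(18/7)) + (-5)·(18/7−(-8))) = ½·(102/7 − 159/7 − 370/7) = -61/2, so the D-coordinate is (-61/2)/(-61/2) = 1.
[DGF] = ½·(2·(18/7−(-5)) + (-34/7)·(-5−0) + (-5)·(0−(18/7))) = ½·(106/7 + 170/7 + 90/7) = 183/7, so the E-coordinate is -6/7.
[DEG] = ½·(2·(-8−(18/7)) + 3·(18/7−0) + (-34/7)·(0−(-8))) = ½·(-148/7 + 54/7 − 272/7) = -183/7, so the F-coordinate is 6/7.
Check: 1 − 6/7 + 6/7 = 1.

(1, -6/7, 6/7)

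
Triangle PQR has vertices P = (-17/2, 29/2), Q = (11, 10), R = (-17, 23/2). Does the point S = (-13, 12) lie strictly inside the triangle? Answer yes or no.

Barycentric coordinates of S: (80/387, 31/387, 92/129).
The three coordinates are positive, positive, positive; a point is interior exactly when all three are positive.

yes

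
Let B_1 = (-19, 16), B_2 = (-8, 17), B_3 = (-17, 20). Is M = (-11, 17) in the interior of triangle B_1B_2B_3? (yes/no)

yes

Barycentric coordinates of M: (3/14, 5/7, 1/14).
The three coordinates are positive, positive, positive; a point is interior exactly when all three are positive.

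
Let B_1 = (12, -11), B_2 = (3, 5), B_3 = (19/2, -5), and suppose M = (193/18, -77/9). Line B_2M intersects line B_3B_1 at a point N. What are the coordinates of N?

(187/16, -41/4)

Barycentric coordinates of M with respect to B_1B_2B_3: (7/9, 1/9, 1/9).
On side B_3B_1 the B_2-coordinate is zero; dropping M's B_2-weight 1/9 and renormalizing the remaining 1/9 : 7/9 gives weights 1/8, 7/8 on B_3, B_1.
N = (1/8)·(19/2, -5) + (7/8)·(12, -11) = (187/16, -41/4).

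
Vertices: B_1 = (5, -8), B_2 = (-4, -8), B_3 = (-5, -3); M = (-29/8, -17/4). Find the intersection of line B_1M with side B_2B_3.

(-34/7, -26/7)

Barycentric coordinates of M with respect to B_1B_2B_3: (1/8, 1/8, 3/4).
On side B_2B_3 the B_1-coordinate is zero; dropping M's B_1-weight 1/8 and renormalizing the remaining 1/8 : 3/4 gives weights 1/7, 6/7 on B_2, B_3.
N = (1/7)·(-4, -8) + (6/7)·(-5, -3) = (-34/7, -26/7).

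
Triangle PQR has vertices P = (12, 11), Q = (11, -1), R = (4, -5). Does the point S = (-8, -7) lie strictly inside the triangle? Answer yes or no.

Barycentric coordinates of S: (17/40, -11/5, 111/40).
The three coordinates are positive, negative, positive; a point is interior exactly when all three are positive.

no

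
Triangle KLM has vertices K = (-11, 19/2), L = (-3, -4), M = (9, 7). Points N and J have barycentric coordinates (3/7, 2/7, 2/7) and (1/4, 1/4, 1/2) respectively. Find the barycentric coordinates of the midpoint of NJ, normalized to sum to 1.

(19/56, 15/56, 11/28)

Since both coordinate triples sum to 1, the midpoint's barycentrics are the componentwise average.
(3/7+1/4)/2 = 19/56; similarly 15/56 and 11/28.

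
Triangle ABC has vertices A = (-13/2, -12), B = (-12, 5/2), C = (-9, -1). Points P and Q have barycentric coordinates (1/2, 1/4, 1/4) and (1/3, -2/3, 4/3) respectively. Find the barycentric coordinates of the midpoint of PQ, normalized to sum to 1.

(5/12, -5/24, 19/24)

Since both coordinate triples sum to 1, the midpoint's barycentrics are the componentwise average.
(1/2+1/3)/2 = 5/12; similarly -5/24 and 19/24.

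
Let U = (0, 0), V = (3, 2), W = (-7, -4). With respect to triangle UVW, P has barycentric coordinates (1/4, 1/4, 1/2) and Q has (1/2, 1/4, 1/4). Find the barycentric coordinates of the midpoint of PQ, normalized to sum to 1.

Since both coordinate triples sum to 1, the midpoint's barycentrics are the componentwise average.
(1/4+1/2)/2 = 3/8; similarly 1/4 and 3/8.

(3/8, 1/4, 3/8)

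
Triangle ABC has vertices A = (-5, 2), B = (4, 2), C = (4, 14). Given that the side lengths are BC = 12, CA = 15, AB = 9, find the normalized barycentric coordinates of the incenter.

(1/3, 5/12, 1/4)

The incenter has barycentric coordinates proportional to the opposite side lengths: (12 : 15 : 9).
Normalizing by 12+15+9 = 36 gives (1/3, 5/12, 1/4).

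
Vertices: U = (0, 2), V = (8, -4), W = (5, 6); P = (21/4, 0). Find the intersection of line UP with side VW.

Barycentric coordinates of P with respect to UVW: (1/4, 1/2, 1/4).
On side VW the U-coordinate is zero; dropping P's U-weight 1/4 and renormalizing the remaining 1/2 : 1/4 gives weights 2/3, 1/3 on V, W.
Q = (2/3)·(8, -4) + (1/3)·(5, 6) = (7, -2/3).

(7, -2/3)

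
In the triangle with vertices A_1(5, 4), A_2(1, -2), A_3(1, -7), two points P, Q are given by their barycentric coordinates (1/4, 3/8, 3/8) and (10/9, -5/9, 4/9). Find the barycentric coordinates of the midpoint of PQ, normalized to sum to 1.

(49/72, -13/144, 59/144)

Since both coordinate triples sum to 1, the midpoint's barycentrics are the componentwise average.
(1/4+10/9)/2 = 49/72; similarly -13/144 and 59/144.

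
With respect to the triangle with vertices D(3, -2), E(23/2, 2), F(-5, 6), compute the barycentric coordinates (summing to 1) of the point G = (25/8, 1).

(1/2, 1/4, 1/4)

Signed area of the reference triangle: [DEF] = ½·(3·(2−6) + (23/2)·(6−(-2)) + (-5)·(-2−2)) = ½·(-12 + 92 + 20) = 50.
[GEF] = ½·((25/8)·(2−6) + (23/2)·(6−1) + (-5)·(1−2)) = ½·(-25/2 + 115/2 + 5) = 25, so the D-coordinate is 25/50 = 1/2.
[DGF] = ½·(3·(1−6) + (25/8)·(6−(-2)) + (-5)·(-2−1)) = ½·(-15 + 25 + 15) = 25/2, so the E-coordinate is 1/4.
[DEG] = ½·(3·(2−1) + (23/2)·(1−(-2)) + (25/8)·(-2−2)) = ½·(3 + 69/2 − 25/2) = 25/2, so the F-coordinate is 1/4.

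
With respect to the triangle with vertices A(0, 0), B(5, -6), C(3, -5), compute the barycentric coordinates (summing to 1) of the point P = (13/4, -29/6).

Signed area of the reference triangle: [ABC] = ½·(0·(-6−(-5)) + 5·(-5−0) + 3·(0−(-6))) = ½·(0 − 25 + 18) = -7/2.
[PBC] = ½·((13/4)·(-6−(-5)) + 5·(-5−(-29/6)) + 3·(-29/6−(-6))) = ½·(-13/4 − 5/6 + 7/2) = -7/24, so the A-coordinate is (-7/24)/(-7/2) = 1/12.
[APC] = ½·(0·(-29/6−(-5)) + (13/4)·(-5−0) + 3·(0−(-29/6))) = ½·(0 − 65/4 + 29/2) = -7/8, so the B-coordinate is 1/4.
[ABP] = ½·(0·(-6−(-29/6)) + 5·(-29/6−0) + (13/4)·(0−(-6))) = ½·(0 − 145/6 + 39/2) = -7/3, so the C-coordinate is 2/3.

(1/12, 1/4, 2/3)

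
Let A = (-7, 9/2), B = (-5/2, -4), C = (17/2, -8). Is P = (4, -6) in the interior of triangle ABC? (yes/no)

yes

Barycentric coordinates of P: (8/151, 101/302, 185/302).
The three coordinates are positive, positive, positive; a point is interior exactly when all three are positive.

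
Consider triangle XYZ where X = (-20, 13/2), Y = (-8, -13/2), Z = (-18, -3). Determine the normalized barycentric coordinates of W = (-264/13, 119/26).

Signed area of the reference triangle: [XYZ] = ½·((-20)·(-13/2−(-3)) + (-8)·(-3−(13/2)) + (-18)·(13/2−(-13/2))) = ½·(70 + 76 − 234) = -44.
[WYZ] = ½·((-264/13)·(-13/2−(-3)) + (-8)·(-3−(119/26)) + (-18)·(119/26−(-13/2))) = ½·(924/13 + 788/13 − 2592/13) = -440/13, so the X-coordinate is (-440/13)/(-44) = 10/13.
[XWZ] = ½·((-20)·(119/26−(-3)) + (-264/13)·(-3−(13/2)) + (-18)·(13/2−(119/26))) = ½·(-1970/13 + 2508/13 − 450/13) = 44/13, so the Y-coordinate is -1/13.
[XYW] = ½·((-20)·(-13/2−(119/26)) + (-8)·(119/26−(13/2)) + (-264/13)·(13/2−(-13/2))) = ½·(2880/13 + 200/13 − 264) = -176/13, so the Z-coordinate is 4/13.
Check: 10/13 − 1/13 + 4/13 = 1.

(10/13, -1/13, 4/13)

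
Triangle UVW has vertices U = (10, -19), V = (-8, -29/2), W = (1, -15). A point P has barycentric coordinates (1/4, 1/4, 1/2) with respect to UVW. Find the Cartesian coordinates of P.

P = (1/4)·U + (1/4)·V + (1/2)·W.
x-coordinate: (1/4)·10 + (1/4)·(-8) + (1/2)·1 = 1.
y-coordinate: (1/4)·(-19) + (1/4)·(-29/2) + (1/2)·(-15) = -127/8.

(1, -127/8)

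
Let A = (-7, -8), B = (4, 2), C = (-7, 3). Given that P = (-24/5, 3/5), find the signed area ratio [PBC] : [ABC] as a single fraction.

1/5

[ABC] = ½·((-7)·(2−3) + 4·(3−(-8)) + (-7)·(-8−2)) = ½·(7 + 44 + 70) = 121/2.
[PBC] = ½·((-24/5)·(2−3) + 4·(3−(3/5)) + (-7)·(3/5−2)) = ½·(24/5 + 48/5 + 49/5) = 121/10, so the ratio is (121/10)/(121/2) = 1/5.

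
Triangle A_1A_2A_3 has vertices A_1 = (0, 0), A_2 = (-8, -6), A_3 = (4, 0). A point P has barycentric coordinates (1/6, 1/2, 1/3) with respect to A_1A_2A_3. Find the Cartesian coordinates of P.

(-8/3, -3)

P = (1/6)·A_1 + (1/2)·A_2 + (1/3)·A_3.
x-coordinate: (1/6)·0 + (1/2)·(-8) + (1/3)·4 = -8/3.
y-coordinate: (1/6)·0 + (1/2)·(-6) + (1/3)·0 = -3.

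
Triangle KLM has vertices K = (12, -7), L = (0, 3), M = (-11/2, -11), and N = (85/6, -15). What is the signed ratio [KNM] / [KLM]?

[KLM] = ½·(12·(3−(-11)) + 0·(-11−(-7)) + (-11/2)·(-7−3)) = ½·(168 + 0 + 55) = 223/2.
[KNM] = ½·(12·(-15−(-11)) + (85/6)·(-11−(-7)) + (-11/2)·(-7−(-15))) = ½·(-48 − 170/3 − 44) = -223/3, so the ratio is (-223/3)/(223/2) = -2/3.

-2/3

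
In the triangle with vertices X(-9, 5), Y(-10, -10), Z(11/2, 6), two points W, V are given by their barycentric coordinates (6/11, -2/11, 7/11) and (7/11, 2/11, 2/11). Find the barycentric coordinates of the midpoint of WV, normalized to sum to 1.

(13/22, 0, 9/22)

Since both coordinate triples sum to 1, the midpoint's barycentrics are the componentwise average.
(6/11+7/11)/2 = 13/22; similarly 0 and 9/22.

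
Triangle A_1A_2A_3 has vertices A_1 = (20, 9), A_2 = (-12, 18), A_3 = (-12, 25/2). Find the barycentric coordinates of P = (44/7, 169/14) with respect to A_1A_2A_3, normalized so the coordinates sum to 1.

Signed area of the reference triangle: [A_1A_2A_3] = ½·(20·(18−(25/2)) + (-12)·(25/2−9) + (-12)·(9−18)) = ½·(110 − 42 + 108) = 88.
[PA_2A_3] = ½·((44/7)·(18−(25/2)) + (-12)·(25/2−(169/14)) + (-12)·(169/14−18)) = ½·(242/7 − 36/7 + 498/7) = 352/7, so the A_1-coordinate is (352/7)/88 = 4/7.
[A_1PA_3] = ½·(20·(169/14−(25/2)) + (44/7)·(25/2−9) + (-12)·(9−(169/14))) = ½·(-60/7 + 22 + 258/7) = 176/7, so the A_2-coordinate is 2/7.
[A_1A_2P] = ½·(20·(18−(169/14)) + (-12)·(169/14−9) + (44/7)·(9−18)) = ½·(830/7 − 258/7 − 396/7) = 88/7, so the A_3-coordinate is 1/7.

(4/7, 2/7, 1/7)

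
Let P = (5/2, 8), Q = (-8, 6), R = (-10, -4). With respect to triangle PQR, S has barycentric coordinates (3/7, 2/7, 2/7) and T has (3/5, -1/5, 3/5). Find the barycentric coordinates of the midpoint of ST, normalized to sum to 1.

(18/35, 3/70, 31/70)

Since both coordinate triples sum to 1, the midpoint's barycentrics are the componentwise average.
(3/7+3/5)/2 = 18/35; similarly 3/70 and 31/70.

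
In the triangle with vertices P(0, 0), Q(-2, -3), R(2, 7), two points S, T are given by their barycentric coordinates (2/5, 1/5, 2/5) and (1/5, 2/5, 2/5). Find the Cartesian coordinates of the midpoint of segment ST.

Barycentric coordinates of the midpoint are the average: (3/10, 3/10, 2/5).
Converting: (3/10)·P + (3/10)·Q + (2/5)·R = (1/5, 19/10).

(1/5, 19/10)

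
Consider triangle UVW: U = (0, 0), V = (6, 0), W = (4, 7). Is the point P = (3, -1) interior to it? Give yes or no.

no

Barycentric coordinates of P: (23/42, 25/42, -1/7).
The three coordinates are positive, positive, negative; a point is interior exactly when all three are positive.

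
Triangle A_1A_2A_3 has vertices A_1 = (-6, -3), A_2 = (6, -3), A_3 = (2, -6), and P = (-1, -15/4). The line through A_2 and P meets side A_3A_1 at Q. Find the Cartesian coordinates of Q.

Barycentric coordinates of P with respect to A_1A_2A_3: (1/2, 1/4, 1/4).
On side A_3A_1 the A_2-coordinate is zero; dropping P's A_2-weight 1/4 and renormalizing the remaining 1/4 : 1/2 gives weights 1/3, 2/3 on A_3, A_1.
Q = (1/3)·(2, -6) + (2/3)·(-6, -3) = (-10/3, -4).

(-10/3, -4)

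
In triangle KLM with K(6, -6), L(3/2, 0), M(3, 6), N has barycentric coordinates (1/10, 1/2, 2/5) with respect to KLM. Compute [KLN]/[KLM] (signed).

2/5

The signed ratio [KLN]/[KLM] equals the barycentric coordinate of N at vertex M, which is 2/5.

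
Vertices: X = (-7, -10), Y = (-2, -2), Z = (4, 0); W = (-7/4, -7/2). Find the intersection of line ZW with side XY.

Barycentric coordinates of W with respect to XYZ: (1/4, 1/2, 1/4).
On side XY the Z-coordinate is zero; dropping W's Z-weight 1/4 and renormalizing the remaining 1/4 : 1/2 gives weights 1/3, 2/3 on X, Y.
V = (1/3)·(-7, -10) + (2/3)·(-2, -2) = (-11/3, -14/3).

(-11/3, -14/3)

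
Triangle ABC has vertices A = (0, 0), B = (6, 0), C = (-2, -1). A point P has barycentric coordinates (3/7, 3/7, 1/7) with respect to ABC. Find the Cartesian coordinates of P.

(16/7, -1/7)

P = (3/7)·A + (3/7)·B + (1/7)·C.
x-coordinate: (3/7)·0 + (3/7)·6 + (1/7)·(-2) = 16/7.
y-coordinate: (3/7)·0 + (3/7)·0 + (1/7)·(-1) = -1/7.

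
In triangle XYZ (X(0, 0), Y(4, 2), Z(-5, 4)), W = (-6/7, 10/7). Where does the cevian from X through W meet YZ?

(-2, 10/3)

Barycentric coordinates of W with respect to XYZ: (4/7, 1/7, 2/7).
On side YZ the X-coordinate is zero; dropping W's X-weight 4/7 and renormalizing the remaining 1/7 : 2/7 gives weights 1/3, 2/3 on Y, Z.
V = (1/3)·(4, 2) + (2/3)·(-5, 4) = (-2, 10/3).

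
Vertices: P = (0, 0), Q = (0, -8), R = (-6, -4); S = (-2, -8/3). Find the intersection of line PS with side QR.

(-4, -16/3)

Barycentric coordinates of S with respect to PQR: (1/2, 1/6, 1/3).
On side QR the P-coordinate is zero; dropping S's P-weight 1/2 and renormalizing the remaining 1/6 : 1/3 gives weights 1/3, 2/3 on Q, R.
T = (1/3)·(0, -8) + (2/3)·(-6, -4) = (-4, -16/3).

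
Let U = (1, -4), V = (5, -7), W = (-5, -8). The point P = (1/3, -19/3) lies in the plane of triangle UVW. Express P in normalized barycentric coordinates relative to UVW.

(1/3, 1/3, 1/3)

Signed area of the reference triangle: [UVW] = ½·(1·(-7−(-8)) + 5·(-8−(-4)) + (-5)·(-4−(-7))) = ½·(1 − 20 − 15) = -17.
[PVW] = ½·((1/3)·(-7−(-8)) + 5·(-8−(-19/3)) + (-5)·(-19/3−(-7))) = ½·(1/3 − 25/3 − 10/3) = -17/3, so the U-coordinate is (-17/3)/(-17) = 1/3.
[UPW] = ½·(1·(-19/3−(-8)) + (1/3)·(-8−(-4)) + (-5)·(-4−(-19/3))) = ½·(5/3 − 4/3 − 35/3) = -17/3, so the V-coordinate is 1/3.
[UVP] = ½·(1·(-7−(-19/3)) + 5·(-19/3−(-4)) + (1/3)·(-4−(-7))) = ½·(-2/3 − 35/3 + 1) = -17/3, so the W-coordinate is 1/3.
Check: 1/3 + 1/3 + 1/3 = 1.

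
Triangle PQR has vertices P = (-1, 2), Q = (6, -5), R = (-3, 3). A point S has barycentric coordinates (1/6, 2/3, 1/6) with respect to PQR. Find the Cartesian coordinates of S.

(10/3, -5/2)

S = (1/6)·P + (2/3)·Q + (1/6)·R.
x-coordinate: (1/6)·(-1) + (2/3)·6 + (1/6)·(-3) = 10/3.
y-coordinate: (1/6)·2 + (2/3)·(-5) + (1/6)·3 = -5/2.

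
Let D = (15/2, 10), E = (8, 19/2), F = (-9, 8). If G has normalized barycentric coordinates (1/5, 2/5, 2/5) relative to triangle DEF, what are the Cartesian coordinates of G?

G = (1/5)·D + (2/5)·E + (2/5)·F.
x-coordinate: (1/5)·(15/2) + (2/5)·8 + (2/5)·(-9) = 11/10.
y-coordinate: (1/5)·10 + (2/5)·(19/2) + (2/5)·8 = 9.

(11/10, 9)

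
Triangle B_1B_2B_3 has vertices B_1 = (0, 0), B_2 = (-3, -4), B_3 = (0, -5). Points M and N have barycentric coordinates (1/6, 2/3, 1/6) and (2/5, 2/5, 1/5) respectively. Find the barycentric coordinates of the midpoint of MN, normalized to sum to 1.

Since both coordinate triples sum to 1, the midpoint's barycentrics are the componentwise average.
(1/6+2/5)/2 = 17/60; similarly 8/15 and 11/60.

(17/60, 8/15, 11/60)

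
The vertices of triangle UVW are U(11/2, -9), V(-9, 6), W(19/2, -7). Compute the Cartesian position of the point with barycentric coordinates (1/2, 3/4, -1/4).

P = (1/2)·U + (3/4)·V + (-1/4)·W.
x-coordinate: (1/2)·(11/2) + (3/4)·(-9) + (-1/4)·(19/2) = -51/8.
y-coordinate: (1/2)·(-9) + (3/4)·6 + (-1/4)·(-7) = 7/4.

(-51/8, 7/4)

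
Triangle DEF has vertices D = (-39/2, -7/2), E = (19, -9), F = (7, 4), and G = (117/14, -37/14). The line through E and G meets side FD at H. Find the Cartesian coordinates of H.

Barycentric coordinates of G with respect to DEF: (1/7, 3/7, 3/7).
On side FD the E-coordinate is zero; dropping G's E-weight 3/7 and renormalizing the remaining 3/7 : 1/7 gives weights 3/4, 1/4 on F, D.
H = (3/4)·(7, 4) + (1/4)·(-39/2, -7/2) = (3/8, 17/8).

(3/8, 17/8)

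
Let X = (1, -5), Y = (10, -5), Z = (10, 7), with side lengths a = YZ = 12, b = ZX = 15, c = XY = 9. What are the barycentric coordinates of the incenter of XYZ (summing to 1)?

The incenter has barycentric coordinates proportional to the opposite side lengths: (12 : 15 : 9).
Normalizing by 12+15+9 = 36 gives (1/3, 5/12, 1/4).

(1/3, 5/12, 1/4)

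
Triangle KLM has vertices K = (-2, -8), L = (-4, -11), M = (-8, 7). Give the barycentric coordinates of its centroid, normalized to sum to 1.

(1/3, 1/3, 1/3)

The centroid is the average of the vertices, so each weight is 1/3.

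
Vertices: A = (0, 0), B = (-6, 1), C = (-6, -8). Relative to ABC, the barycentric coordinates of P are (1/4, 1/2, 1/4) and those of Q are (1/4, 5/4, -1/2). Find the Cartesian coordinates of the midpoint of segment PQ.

(-9/2, 15/8)

Barycentric coordinates of the midpoint are the average: (1/4, 7/8, -1/8).
Converting: (1/4)·A + (7/8)·B + (-1/8)·C = (-9/2, 15/8).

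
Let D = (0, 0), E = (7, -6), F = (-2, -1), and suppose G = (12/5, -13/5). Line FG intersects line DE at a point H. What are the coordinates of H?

Barycentric coordinates of G with respect to DEF: (2/5, 2/5, 1/5).
On side DE the F-coordinate is zero; dropping G's F-weight 1/5 and renormalizing the remaining 2/5 : 2/5 gives weights 1/2, 1/2 on D, E.
H = (1/2)·(0, 0) + (1/2)·(7, -6) = (7/2, -3).

(7/2, -3)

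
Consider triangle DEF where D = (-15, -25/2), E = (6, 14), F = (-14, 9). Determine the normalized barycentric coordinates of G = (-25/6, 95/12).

Signed area of the reference triangle: [DEF] = ½·((-15)·(14−9) + 6·(9−(-25/2)) + (-14)·(-25/2−14)) = ½·(-75 + 129 + 371) = 425/2.
[GEF] = ½·((-25/6)·(14−9) + 6·(9−(95/12)) + (-14)·(95/12−14)) = ½·(-125/6 + 13/2 + 511/6) = 425/12, so the D-coordinate is (425/12)/(425/2) = 1/6.
[DGF] = ½·((-15)·(95/12−9) + (-25/6)·(9−(-25/2)) + (-14)·(-25/2−(95/12))) = ½·(65/4 − 1075/12 + 1715/6) = 425/4, so the E-coordinate is 1/2.
[DEG] = ½·((-15)·(14−(95/12)) + 6·(95/12−(-25/2)) + (-25/6)·(-25/2−14)) = ½·(-365/4 + 245/2 + 1325/12) = 425/6, so the F-coordinate is 1/3.

(1/6, 1/2, 1/3)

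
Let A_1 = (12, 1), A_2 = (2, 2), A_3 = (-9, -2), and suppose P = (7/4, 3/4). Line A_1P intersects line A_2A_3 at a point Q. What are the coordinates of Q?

(-5/3, 2/3)

Barycentric coordinates of P with respect to A_1A_2A_3: (1/4, 1/2, 1/4).
On side A_2A_3 the A_1-coordinate is zero; dropping P's A_1-weight 1/4 and renormalizing the remaining 1/2 : 1/4 gives weights 2/3, 1/3 on A_2, A_3.
Q = (2/3)·(2, 2) + (1/3)·(-9, -2) = (-5/3, 2/3).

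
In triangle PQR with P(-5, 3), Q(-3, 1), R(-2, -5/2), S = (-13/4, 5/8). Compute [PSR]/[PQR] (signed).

[PQR] = ½·((-5)·(1−(-5/2)) + (-3)·(-5/2−3) + (-2)·(3−1)) = ½·(-35/2 + 33/2 − 4) = -5/2.
[PSR] = ½·((-5)·(5/8−(-5/2)) + (-13/4)·(-5/2−3) + (-2)·(3−(5/8))) = ½·(-125/8 + 143/8 − 19/4) = -5/4, so the ratio is (-5/4)/(-5/2) = 1/2.

1/2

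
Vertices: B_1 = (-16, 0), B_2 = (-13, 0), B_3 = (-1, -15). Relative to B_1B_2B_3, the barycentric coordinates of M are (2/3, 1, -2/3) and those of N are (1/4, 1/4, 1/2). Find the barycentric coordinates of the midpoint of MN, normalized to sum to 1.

Since both coordinate triples sum to 1, the midpoint's barycentrics are the componentwise average.
(2/3+1/4)/2 = 11/24; similarly 5/8 and -1/12.

(11/24, 5/8, -1/12)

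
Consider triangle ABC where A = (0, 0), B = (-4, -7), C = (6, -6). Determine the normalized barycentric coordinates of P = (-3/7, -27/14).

(5/7, 3/14, 1/14)

Signed area of the reference triangle: [ABC] = ½·(0·(-7−(-6)) + (-4)·(-6−0) + 6·(0−(-7))) = ½·(0 + 24 + 42) = 33.
[PBC] = ½·((-3/7)·(-7−(-6)) + (-4)·(-6−(-27/14)) + 6·(-27/14−(-7))) = ½·(3/7 + 114/7 + 213/7) = 165/7, so the A-coordinate is (165/7)/33 = 5/7.
[APC] = ½·(0·(-27/14−(-6)) + (-3/7)·(-6−0) + 6·(0−(-27/14))) = ½·(0 + 18/7 + 81/7) = 99/14, so the B-coordinate is 3/14.
[ABP] = ½·(0·(-7−(-27/14)) + (-4)·(-27/14−0) + (-3/7)·(0−(-7))) = ½·(0 + 54/7 − 3) = 33/14, so the C-coordinate is 1/14.
Check: 5/7 + 3/14 + 1/14 = 1.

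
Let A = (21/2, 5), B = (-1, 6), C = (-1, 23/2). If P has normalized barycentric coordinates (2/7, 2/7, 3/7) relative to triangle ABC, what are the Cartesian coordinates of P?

P = (2/7)·A + (2/7)·B + (3/7)·C.
x-coordinate: (2/7)·(21/2) + (2/7)·(-1) + (3/7)·(-1) = 16/7.
y-coordinate: (2/7)·5 + (2/7)·6 + (3/7)·(23/2) = 113/14.

(16/7, 113/14)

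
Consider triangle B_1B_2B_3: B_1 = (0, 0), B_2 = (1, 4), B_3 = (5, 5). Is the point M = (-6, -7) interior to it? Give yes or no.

no

Barycentric coordinates of M: (37/15, -1/3, -17/15).
The three coordinates are positive, negative, negative; a point is interior exactly when all three are positive.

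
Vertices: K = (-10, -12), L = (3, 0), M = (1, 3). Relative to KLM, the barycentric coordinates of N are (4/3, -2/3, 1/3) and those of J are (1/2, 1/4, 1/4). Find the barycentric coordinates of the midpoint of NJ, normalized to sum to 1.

(11/12, -5/24, 7/24)

Since both coordinate triples sum to 1, the midpoint's barycentrics are the componentwise average.
(4/3+1/2)/2 = 11/12; similarly -5/24 and 7/24.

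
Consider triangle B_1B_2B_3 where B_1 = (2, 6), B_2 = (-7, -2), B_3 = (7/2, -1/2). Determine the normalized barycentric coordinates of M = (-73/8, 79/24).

Signed area of the reference triangle: [B_1B_2B_3] = ½·(2·(-2−(-1/2)) + (-7)·(-1/2−6) + (7/2)·(6−(-2))) = ½·(-3 + 91/2 + 28) = 141/4.
[MB_2B_3] = ½·((-73/8)·(-2−(-1/2)) + (-7)·(-1/2−(79/24)) + (7/2)·(79/24−(-2))) = ½·(219/16 + 637/24 + 889/48) = 235/8, so the B_1-coordinate is (235/8)/(141/4) = 5/6.
[B_1MB_3] = ½·(2·(79/24−(-1/2)) + (-73/8)·(-1/2−6) + (7/2)·(6−(79/24))) = ½·(91/12 + 949/16 + 455/48) = 611/16, so the B_2-coordinate is 13/12.
[B_1B_2M] = ½·(2·(-2−(79/24)) + (-7)·(79/24−6) + (-73/8)·(6−(-2))) = ½·(-127/12 + 455/24 − 73) = -517/16, so the B_3-coordinate is -11/12.
Check: 5/6 + 13/12 − 11/12 = 1.

(5/6, 13/12, -11/12)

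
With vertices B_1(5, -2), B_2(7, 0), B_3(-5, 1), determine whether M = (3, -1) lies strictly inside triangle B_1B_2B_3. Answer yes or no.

Barycentric coordinates of M: (8/13, 2/13, 3/13).
The three coordinates are positive, positive, positive; a point is interior exactly when all three are positive.

yes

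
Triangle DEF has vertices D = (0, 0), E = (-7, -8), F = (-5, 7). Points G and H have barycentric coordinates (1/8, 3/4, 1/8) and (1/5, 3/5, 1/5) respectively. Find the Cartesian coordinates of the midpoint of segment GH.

Barycentric coordinates of the midpoint are the average: (13/80, 27/40, 13/80).
Converting: (13/80)·D + (27/40)·E + (13/80)·F = (-443/80, -341/80).

(-443/80, -341/80)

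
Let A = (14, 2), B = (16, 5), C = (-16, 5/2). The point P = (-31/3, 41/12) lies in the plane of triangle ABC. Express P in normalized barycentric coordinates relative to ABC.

(-1/6, 1/3, 5/6)

Signed area of the reference triangle: [ABC] = ½·(14·(5−(5/2)) + 16·(5/2−2) + (-16)·(2−5)) = ½·(35 + 8 + 48) = 91/2.
[PBC] = ½·((-31/3)·(5−(5/2)) + 16·(5/2−(41/12)) + (-16)·(41/12−5)) = ½·(-155/6 − 44/3 + 76/3) = -91/12, so the A-coordinate is (-91/12)/(91/2) = -1/6.
[APC] = ½·(14·(41/12−(5/2)) + (-31/3)·(5/2−2) + (-16)·(2−(41/12))) = ½·(77/6 − 31/6 + 68/3) = 91/6, so the B-coordinate is 1/3.
[ABP] = ½·(14·(5−(41/12)) + 16·(41/12−2) + (-31/3)·(2−5)) = ½·(133/6 + 68/3 + 31) = 455/12, so the C-coordinate is 5/6.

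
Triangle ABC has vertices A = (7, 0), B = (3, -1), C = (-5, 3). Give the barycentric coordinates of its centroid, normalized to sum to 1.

(1/3, 1/3, 1/3)

The centroid is the average of the vertices, so each weight is 1/3.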